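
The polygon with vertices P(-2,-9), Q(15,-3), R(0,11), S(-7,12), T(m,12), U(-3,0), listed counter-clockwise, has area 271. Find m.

-15

The doubled signed area Σ (x_i y_{i+1} − x_{i+1} y_i) is linear in m.
With m=0 it equals 362; the coefficient of m is -12 (from the two edges through T).
So -12·m + 362 = 2·271 = 542 ⇒ m = -15.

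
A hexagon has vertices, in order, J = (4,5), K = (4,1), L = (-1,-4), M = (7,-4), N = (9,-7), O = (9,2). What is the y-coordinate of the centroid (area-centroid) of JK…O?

-155/159

Apply Gauss's area formula. First the cross-terms c_i = x_i·y_{i+1} − x_{i+1}·y_i:
  -16, -15, 32, -13, 81, 37  ⇒  2A = 106, A = 53.
Then Σ (y_i + y_{i+1})·c_i = -310, so ȳ = -310 / (6·53) = -155/159.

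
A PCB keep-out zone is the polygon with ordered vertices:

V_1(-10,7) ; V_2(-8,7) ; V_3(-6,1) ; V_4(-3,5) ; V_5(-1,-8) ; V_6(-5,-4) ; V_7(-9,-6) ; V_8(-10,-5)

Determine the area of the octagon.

V_1→V_2: (-10)(7) − (-8)(7) = -14
V_2→V_3: (-8)(1) − (-6)(7) = 34
V_3→V_4: (-6)(5) − (-3)(1) = -27
V_4→V_5: (-3)(-8) − (-1)(5) = 29
V_5→V_6: (-1)(-4) − (-5)(-8) = -36
V_6→V_7: (-5)(-6) − (-9)(-4) = -6
V_7→V_8: (-9)(-5) − (-10)(-6) = -15
V_8→V_1: (-10)(7) − (-10)(-5) = -120
Σ = -155
Area = |Σ|/2 = 77.5.

77.5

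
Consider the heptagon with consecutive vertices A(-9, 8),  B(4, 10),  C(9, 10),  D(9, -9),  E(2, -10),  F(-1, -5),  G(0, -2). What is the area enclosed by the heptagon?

225.5

Apply the shoelace formula: 2A = Σ (x_i·y_{i+1} − x_{i+1}·y_i), indices taken mod 7.
Σ = (-122) + (-50) + (-171) + (-72) + (-20) + (2) + (-18) = -451
Area = |Σ|/2 = 225.5.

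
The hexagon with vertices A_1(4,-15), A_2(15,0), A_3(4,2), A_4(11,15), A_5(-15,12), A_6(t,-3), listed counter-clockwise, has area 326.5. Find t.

2

The doubled signed area Σ (x_i y_{i+1} − x_{i+1} y_i) is linear in t.
With t=0 it equals 707; the coefficient of t is -27 (from the two edges through A_6).
So -27·t + 707 = 2·326.5 = 653 ⇒ t = 2.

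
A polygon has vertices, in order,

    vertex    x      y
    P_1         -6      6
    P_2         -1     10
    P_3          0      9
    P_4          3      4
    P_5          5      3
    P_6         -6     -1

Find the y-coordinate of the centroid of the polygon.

Apply the shoelace (surveyor's) formula. First the cross-terms c_i = x_i·y_{i+1} − x_{i+1}·y_i:
  -54, -9, -27, -11, 13, -42  ⇒  2A = -130, A = -65.
Then Σ (y_i + y_{i+1})·c_i = -1647, so ȳ = -1647 / (6·(-65)) = 549/130.

549/130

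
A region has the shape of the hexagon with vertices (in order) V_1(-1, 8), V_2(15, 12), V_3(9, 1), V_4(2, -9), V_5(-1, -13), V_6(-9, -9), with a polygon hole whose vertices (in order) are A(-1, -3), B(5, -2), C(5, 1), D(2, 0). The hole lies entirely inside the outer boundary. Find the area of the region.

254

Outer boundary:
Cross-terms: -132, -93, -83, -35, -108, -81  ⇒  Σ = -532
Area = |Σ|/2 = 266.
Hole:
Apply Gauss's area formula: 2A = Σ (x_i·y_{i+1} − x_{i+1}·y_i), indices taken mod 4.
Cross-terms: 17, 15, -2, -6  ⇒  Σ = 24
Area = |Σ|/2 = 12.
Net area = 266 − 12 = 254.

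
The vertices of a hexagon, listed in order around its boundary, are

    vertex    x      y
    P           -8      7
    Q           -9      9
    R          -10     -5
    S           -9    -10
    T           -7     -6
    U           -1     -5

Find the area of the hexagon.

Apply the shoelace (surveyor's) formula: 2A = Σ (x_i·y_{i+1} − x_{i+1}·y_i), indices taken mod 6.
P→Q: (-8)(9) − (-9)(7) = -9
Q→R: (-9)(-5) − (-10)(9) = 135
R→S: (-10)(-10) − (-9)(-5) = 55
S→T: (-9)(-6) − (-7)(-10) = -16
T→U: (-7)(-5) − (-1)(-6) = 29
U→P: (-1)(7) − (-8)(-5) = -47
Σ = 147
Area = |Σ|/2 = 73.5.

73.5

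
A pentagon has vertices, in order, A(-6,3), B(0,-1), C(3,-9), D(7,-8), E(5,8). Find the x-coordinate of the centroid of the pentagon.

Apply the surveyor's formula. First the cross-terms c_i = x_i·y_{i+1} − x_{i+1}·y_i:
  6, 3, 39, 96, 63  ⇒  2A = 207, A = 103.5.
Then Σ (x_i + x_{i+1})·c_i = 1452, so x̄ = 1452 / (6·103.5) = 484/207.

484/207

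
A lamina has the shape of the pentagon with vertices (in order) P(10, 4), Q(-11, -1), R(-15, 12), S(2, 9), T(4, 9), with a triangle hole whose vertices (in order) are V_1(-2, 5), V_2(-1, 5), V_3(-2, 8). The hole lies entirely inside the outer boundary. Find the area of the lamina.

180.5

Outer boundary:
Σ = (34) + (-147) + (-159) + (-18) + (-74) = -364
Area = |Σ|/2 = 182.
Hole:
V_1→V_2: (-2)(5) − (-1)(5) = -5
V_2→V_3: (-1)(8) − (-2)(5) = 2
V_3→V_1: (-2)(5) − (-2)(8) = 6
Σ = 3
Area = |Σ|/2 = 1.5.
Net area = 182 − 1.5 = 180.5.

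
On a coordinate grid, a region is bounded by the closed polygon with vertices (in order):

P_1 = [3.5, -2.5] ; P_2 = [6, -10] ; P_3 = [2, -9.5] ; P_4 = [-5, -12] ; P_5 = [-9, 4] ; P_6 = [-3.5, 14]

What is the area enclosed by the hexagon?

Σ = (-20) + (-37) + (-71.5) + (-128) + (-112) + (-40.25) = -408.75
Area = |Σ|/2 = 204.375.

204.375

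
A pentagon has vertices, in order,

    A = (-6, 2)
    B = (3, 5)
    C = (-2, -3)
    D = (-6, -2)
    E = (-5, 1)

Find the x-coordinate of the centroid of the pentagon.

-49/23

Apply the shoelace (surveyor's) formula. First the cross-terms c_i = x_i·y_{i+1} − x_{i+1}·y_i:
  -36, 1, -14, -16, -4  ⇒  2A = -69, A = -34.5.
Then Σ (x_i + x_{i+1})·c_i = 441, so x̄ = 441 / (6·(-34.5)) = -49/23.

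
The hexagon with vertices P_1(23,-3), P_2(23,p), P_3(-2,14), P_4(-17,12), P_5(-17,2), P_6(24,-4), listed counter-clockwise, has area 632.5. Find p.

Write out the shoelace sum; only the two edges meeting at P_2 involve p:
2·Area = [(23·p − 23·(-3)) + (23·14 − (-2)·p)] + 424
       = 25·p + 815 = 1265
⇒ p = 18.

18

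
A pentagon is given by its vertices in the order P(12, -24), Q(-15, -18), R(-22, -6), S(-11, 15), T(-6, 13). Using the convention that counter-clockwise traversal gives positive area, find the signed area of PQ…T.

-671.5

Cross-terms: -576, -306, -396, -53, -12  ⇒  Σ = -1343
Signed area = Σ/2 = -671.5 (negative ⇒ clockwise traversal).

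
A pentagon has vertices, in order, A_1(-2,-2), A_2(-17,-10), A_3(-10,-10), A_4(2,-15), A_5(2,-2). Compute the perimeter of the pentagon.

|A_1A_2| = √((-15)² + (-8)²) = √289 = 17
|A_2A_3| = √((7)² + (0)²) = √49 = 7
|A_3A_4| = √((12)² + (-5)²) = √169 = 13
|A_4A_5| = √((0)² + (13)²) = √169 = 13
|A_5A_1| = √((-4)² + (0)²) = √16 = 4
Perimeter = 17 + 7 + 13 + 13 + 4 = 54.

54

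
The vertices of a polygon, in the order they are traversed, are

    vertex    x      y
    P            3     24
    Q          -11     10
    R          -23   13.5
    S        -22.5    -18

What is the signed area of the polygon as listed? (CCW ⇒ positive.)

Apply the surveyor's formula: 2A = Σ (x_i·y_{i+1} − x_{i+1}·y_i), indices taken mod 4.
Cross-terms: 294, 81.5, 717.75, -486  ⇒  Σ = 607.25
Signed area = Σ/2 = 303.625 (positive ⇒ counter-clockwise traversal).

303.625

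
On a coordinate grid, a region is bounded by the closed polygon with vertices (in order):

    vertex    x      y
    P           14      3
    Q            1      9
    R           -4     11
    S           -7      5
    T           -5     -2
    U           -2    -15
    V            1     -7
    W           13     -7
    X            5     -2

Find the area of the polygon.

251

Apply the surveyor's formula: 2A = Σ (x_i·y_{i+1} − x_{i+1}·y_i), indices taken mod 9.
Σ = (123) + (47) + (57) + (39) + (71) + (29) + (84) + (9) + (43) = 502
Area = |Σ|/2 = 251.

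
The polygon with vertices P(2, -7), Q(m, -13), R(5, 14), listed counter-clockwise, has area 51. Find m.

6

Write out the shoelace sum; only the two edges meeting at Q involve m:
2·Area = [(2·(-13) − m·(-7)) + (m·14 − 5·(-13))] + -63
       = 21·m + -24 = 102
⇒ m = 6.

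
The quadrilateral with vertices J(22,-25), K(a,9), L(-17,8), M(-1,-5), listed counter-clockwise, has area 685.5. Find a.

24

The doubled signed area Σ (x_i y_{i+1} − x_{i+1} y_i) is linear in a.
With a=0 it equals 579; the coefficient of a is 33 (from the two edges through K).
So 33·a + 579 = 2·685.5 = 1371 ⇒ a = 24.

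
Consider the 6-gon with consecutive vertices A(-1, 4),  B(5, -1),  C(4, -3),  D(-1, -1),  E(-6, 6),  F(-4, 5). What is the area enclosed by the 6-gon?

Apply the surveyor's formula: 2A = Σ (x_i·y_{i+1} − x_{i+1}·y_i), indices taken mod 6.
Σ = (-19) + (-11) + (-7) + (-12) + (-6) + (-11) = -66
Area = |Σ|/2 = 33.

33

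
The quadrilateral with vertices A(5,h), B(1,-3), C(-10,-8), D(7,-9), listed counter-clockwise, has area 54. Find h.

-5

The doubled signed area Σ (x_i y_{i+1} − x_{i+1} y_i) is linear in h.
With h=0 it equals 138; the coefficient of h is 6 (from the two edges through A).
So 6·h + 138 = 2·54 = 108 ⇒ h = -5.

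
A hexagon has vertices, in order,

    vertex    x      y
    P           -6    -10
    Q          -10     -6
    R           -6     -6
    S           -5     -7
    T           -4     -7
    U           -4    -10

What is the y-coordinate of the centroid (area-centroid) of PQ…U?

-226/29

Apply the shoelace (surveyor's) formula. First the cross-terms c_i = x_i·y_{i+1} − x_{i+1}·y_i:
  -64, 24, 12, 7, 12, -20  ⇒  2A = -29, A = -14.5.
Then Σ (y_i + y_{i+1})·c_i = 678, so ȳ = 678 / (6·(-14.5)) = -226/29.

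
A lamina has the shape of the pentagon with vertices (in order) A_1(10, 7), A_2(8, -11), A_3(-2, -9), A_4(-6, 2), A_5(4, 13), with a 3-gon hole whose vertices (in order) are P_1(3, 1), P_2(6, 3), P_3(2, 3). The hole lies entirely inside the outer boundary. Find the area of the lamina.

249

Outer boundary:
Apply the surveyor's formula: 2A = Σ (x_i·y_{i+1} − x_{i+1}·y_i), indices taken mod 5.
Cross-terms: -166, -94, -58, -86, -102  ⇒  Σ = -506
Area = |Σ|/2 = 253.
Hole:
P_1→P_2: (3)(3) − (6)(1) = 3
P_2→P_3: (6)(3) − (2)(3) = 12
P_3→P_1: (2)(1) − (3)(3) = -7
Σ = 8
Area = |Σ|/2 = 4.
Net area = 253 − 4 = 249.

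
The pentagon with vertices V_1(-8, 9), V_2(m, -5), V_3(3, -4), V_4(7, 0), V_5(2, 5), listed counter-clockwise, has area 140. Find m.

-8

Write out the shoelace sum; only the two edges meeting at V_2 involve m:
2·Area = [((-8)·(-5) − m·9) + (m·(-4) − 3·(-5))] + 121
       = -13·m + 176 = 280
⇒ m = -8.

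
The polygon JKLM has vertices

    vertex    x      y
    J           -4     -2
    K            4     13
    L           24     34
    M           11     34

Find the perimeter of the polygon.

98

|JK| = √((8)² + (15)²) = √289 = 17
|KL| = √((20)² + (21)²) = √841 = 29
|LM| = √((-13)² + (0)²) = √169 = 13
|MJ| = √((-15)² + (-36)²) = √1521 = 39
Perimeter = 17 + 29 + 13 + 39 = 98.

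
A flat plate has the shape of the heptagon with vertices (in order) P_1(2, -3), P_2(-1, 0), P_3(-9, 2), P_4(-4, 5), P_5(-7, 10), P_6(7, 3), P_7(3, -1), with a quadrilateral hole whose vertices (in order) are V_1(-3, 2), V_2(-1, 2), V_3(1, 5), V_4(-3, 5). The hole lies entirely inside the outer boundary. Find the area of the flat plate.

Outer boundary:
Σ = (-3) + (-2) + (-37) + (-5) + (-91) + (-16) + (-7) = -161
Area = |Σ|/2 = 80.5.
Hole:
Apply the surveyor's formula: 2A = Σ (x_i·y_{i+1} − x_{i+1}·y_i), indices taken mod 4.
V_1→V_2: (-3)(2) − (-1)(2) = -4
V_2→V_3: (-1)(5) − (1)(2) = -7
V_3→V_4: (1)(5) − (-3)(5) = 20
V_4→V_1: (-3)(2) − (-3)(5) = 9
Σ = 18
Area = |Σ|/2 = 9.
Net area = 80.5 − 9 = 71.5.

71.5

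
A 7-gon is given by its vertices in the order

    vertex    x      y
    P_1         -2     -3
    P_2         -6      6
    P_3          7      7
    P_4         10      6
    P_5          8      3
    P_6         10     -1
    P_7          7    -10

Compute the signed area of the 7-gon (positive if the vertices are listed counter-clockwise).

Σ = (-30) + (-84) + (-28) + (-18) + (-38) + (-93) + (-41) = -332
Signed area = Σ/2 = -166 (negative ⇒ clockwise traversal).

-166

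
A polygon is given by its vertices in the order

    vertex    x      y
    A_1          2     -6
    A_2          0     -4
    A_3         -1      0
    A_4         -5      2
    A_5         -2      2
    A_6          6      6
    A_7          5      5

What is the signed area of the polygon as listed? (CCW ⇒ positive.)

-42

Σ = (-8) + (-4) + (-2) + (-6) + (-24) + (0) + (-40) = -84
Signed area = Σ/2 = -42 (negative ⇒ clockwise traversal).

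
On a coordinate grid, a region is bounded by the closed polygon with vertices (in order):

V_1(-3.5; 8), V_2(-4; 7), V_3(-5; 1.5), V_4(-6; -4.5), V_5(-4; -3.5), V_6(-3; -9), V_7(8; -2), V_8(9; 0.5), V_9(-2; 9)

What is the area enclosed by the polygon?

147

Apply Gauss's area formula: 2A = Σ (x_i·y_{i+1} − x_{i+1}·y_i), indices taken mod 9.
Cross-terms: 7.5, 29, 31.5, 3, 25.5, 78, 22, 82, 15.5  ⇒  Σ = 294
Area = |Σ|/2 = 147.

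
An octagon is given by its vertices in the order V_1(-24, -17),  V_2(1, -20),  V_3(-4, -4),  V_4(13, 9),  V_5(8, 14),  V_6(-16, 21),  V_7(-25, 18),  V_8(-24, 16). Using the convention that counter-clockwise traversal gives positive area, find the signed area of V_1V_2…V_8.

996

Σ = (497) + (-84) + (16) + (110) + (392) + (237) + (32) + (792) = 1992
Signed area = Σ/2 = 996 (positive ⇒ counter-clockwise traversal).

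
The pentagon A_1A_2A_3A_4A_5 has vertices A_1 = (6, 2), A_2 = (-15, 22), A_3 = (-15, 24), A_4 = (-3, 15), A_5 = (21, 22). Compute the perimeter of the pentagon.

|A_1A_2| = √((-21)² + (20)²) = √841 = 29
|A_2A_3| = √((0)² + (2)²) = √4 = 2
|A_3A_4| = √((12)² + (-9)²) = √225 = 15
|A_4A_5| = √((24)² + (7)²) = √625 = 25
|A_5A_1| = √((-15)² + (-20)²) = √625 = 25
Perimeter = 29 + 2 + 15 + 25 + 25 = 96.

96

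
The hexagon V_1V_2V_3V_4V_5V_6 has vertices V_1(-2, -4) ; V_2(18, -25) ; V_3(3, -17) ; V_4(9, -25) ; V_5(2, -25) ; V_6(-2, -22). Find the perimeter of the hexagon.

86

|V_1V_2| = √((20)² + (-21)²) = √841 = 29
|V_2V_3| = √((-15)² + (8)²) = √289 = 17
|V_3V_4| = √((6)² + (-8)²) = √100 = 10
|V_4V_5| = √((-7)² + (0)²) = √49 = 7
|V_5V_6| = √((-4)² + (3)²) = √25 = 5
|V_6V_1| = √((0)² + (18)²) = √324 = 18
Perimeter = 29 + 17 + 10 + 7 + 5 + 18 = 86.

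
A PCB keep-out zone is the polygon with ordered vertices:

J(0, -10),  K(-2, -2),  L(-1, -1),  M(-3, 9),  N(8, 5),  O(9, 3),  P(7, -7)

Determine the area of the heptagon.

Apply the shoelace formula: 2A = Σ (x_i·y_{i+1} − x_{i+1}·y_i), indices taken mod 7.
Σ = (-20) + (0) + (-12) + (-87) + (-21) + (-84) + (-70) = -294
Area = |Σ|/2 = 147.

147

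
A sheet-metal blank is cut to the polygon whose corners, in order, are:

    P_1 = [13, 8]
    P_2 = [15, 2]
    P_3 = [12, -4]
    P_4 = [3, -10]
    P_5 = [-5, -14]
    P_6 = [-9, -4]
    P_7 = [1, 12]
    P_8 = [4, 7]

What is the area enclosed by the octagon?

Σ = (-94) + (-84) + (-108) + (-92) + (-106) + (-104) + (-41) + (-59) = -688
Area = |Σ|/2 = 344.

344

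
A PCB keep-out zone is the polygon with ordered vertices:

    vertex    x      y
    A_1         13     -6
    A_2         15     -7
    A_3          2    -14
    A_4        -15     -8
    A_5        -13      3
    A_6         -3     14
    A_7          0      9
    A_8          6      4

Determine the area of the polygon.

457

Apply the shoelace formula: 2A = Σ (x_i·y_{i+1} − x_{i+1}·y_i), indices taken mod 8.
Σ = (-1) + (-196) + (-226) + (-149) + (-173) + (-27) + (-54) + (-88) = -914
Area = |Σ|/2 = 457.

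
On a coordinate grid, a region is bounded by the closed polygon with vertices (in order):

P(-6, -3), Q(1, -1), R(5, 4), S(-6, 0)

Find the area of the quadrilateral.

30

Apply the shoelace (surveyor's) formula: 2A = Σ (x_i·y_{i+1} − x_{i+1}·y_i), indices taken mod 4.
Σ = (9) + (9) + (24) + (18) = 60
Area = |Σ|/2 = 30.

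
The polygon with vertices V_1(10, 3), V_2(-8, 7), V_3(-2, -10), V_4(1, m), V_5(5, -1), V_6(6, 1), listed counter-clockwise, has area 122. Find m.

The doubled signed area Σ (x_i y_{i+1} − x_{i+1} y_i) is linear in m.
With m=0 it equals 216; the coefficient of m is -7 (from the two edges through V_4).
So -7·m + 216 = 2·122 = 244 ⇒ m = -4.

-4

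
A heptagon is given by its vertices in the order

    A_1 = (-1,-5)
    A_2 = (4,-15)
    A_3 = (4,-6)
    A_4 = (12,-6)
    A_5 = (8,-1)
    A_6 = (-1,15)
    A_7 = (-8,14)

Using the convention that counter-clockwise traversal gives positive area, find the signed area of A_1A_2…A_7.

Apply the surveyor's formula: 2A = Σ (x_i·y_{i+1} − x_{i+1}·y_i), indices taken mod 7.
Σ = (35) + (36) + (48) + (36) + (119) + (106) + (54) = 434
Signed area = Σ/2 = 217 (positive ⇒ counter-clockwise traversal).

217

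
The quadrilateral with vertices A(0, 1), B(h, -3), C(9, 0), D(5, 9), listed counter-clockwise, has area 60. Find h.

Write out the shoelace sum; only the two edges meeting at B involve h:
2·Area = [(0·(-3) − h·1) + (h·0 − 9·(-3))] + 86
       = -1·h + 113 = 120
⇒ h = -7.

-7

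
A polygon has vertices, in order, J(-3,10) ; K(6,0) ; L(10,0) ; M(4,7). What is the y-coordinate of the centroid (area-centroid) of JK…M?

309/71

Apply the surveyor's formula. First the cross-terms c_i = x_i·y_{i+1} − x_{i+1}·y_i:
  -60, 0, 70, 61  ⇒  2A = 71, A = 35.5.
Then Σ (y_i + y_{i+1})·c_i = 927, so ȳ = 927 / (6·35.5) = 309/71.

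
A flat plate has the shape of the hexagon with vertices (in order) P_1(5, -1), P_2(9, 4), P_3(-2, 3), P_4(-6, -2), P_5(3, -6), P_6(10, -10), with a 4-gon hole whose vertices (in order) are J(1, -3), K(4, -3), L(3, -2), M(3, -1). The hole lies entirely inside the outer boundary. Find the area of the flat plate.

Outer boundary:
Apply the shoelace (surveyor's) formula: 2A = Σ (x_i·y_{i+1} − x_{i+1}·y_i), indices taken mod 6.
Σ = (29) + (35) + (22) + (42) + (30) + (40) = 198
Area = |Σ|/2 = 99.
Hole:
Cross-terms: 9, 1, 3, -8  ⇒  Σ = 5
Area = |Σ|/2 = 2.5.
Net area = 99 − 2.5 = 96.5.

96.5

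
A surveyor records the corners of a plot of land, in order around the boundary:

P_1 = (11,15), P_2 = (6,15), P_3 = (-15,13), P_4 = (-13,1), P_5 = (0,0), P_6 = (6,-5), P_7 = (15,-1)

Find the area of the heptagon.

418.5

Apply the surveyor's formula: 2A = Σ (x_i·y_{i+1} − x_{i+1}·y_i), indices taken mod 7.
Cross-terms: 75, 303, 154, 0, 0, 69, 236  ⇒  Σ = 837
Area = |Σ|/2 = 418.5.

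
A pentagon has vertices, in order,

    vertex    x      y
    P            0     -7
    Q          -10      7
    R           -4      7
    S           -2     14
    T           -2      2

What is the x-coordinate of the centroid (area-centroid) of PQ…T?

Apply the shoelace (surveyor's) formula. First the cross-terms c_i = x_i·y_{i+1} − x_{i+1}·y_i:
  -70, -42, -42, 24, 14  ⇒  2A = -116, A = -58.
Then Σ (x_i + x_{i+1})·c_i = 1416, so x̄ = 1416 / (6·(-58)) = -118/29.

-118/29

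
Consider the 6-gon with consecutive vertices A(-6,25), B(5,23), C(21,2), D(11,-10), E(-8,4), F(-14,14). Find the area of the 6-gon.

663

A→B: (-6)(23) − (5)(25) = -263
B→C: (5)(2) − (21)(23) = -473
C→D: (21)(-10) − (11)(2) = -232
D→E: (11)(4) − (-8)(-10) = -36
E→F: (-8)(14) − (-14)(4) = -56
F→A: (-14)(25) − (-6)(14) = -266
Σ = -1326
Area = |Σ|/2 = 663.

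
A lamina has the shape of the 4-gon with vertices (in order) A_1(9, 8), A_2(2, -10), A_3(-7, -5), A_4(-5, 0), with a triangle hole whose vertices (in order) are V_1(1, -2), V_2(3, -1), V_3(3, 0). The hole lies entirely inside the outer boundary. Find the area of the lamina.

124.5

Outer boundary:
Apply the shoelace formula: 2A = Σ (x_i·y_{i+1} − x_{i+1}·y_i), indices taken mod 4.
A_1→A_2: (9)(-10) − (2)(8) = -106
A_2→A_3: (2)(-5) − (-7)(-10) = -80
A_3→A_4: (-7)(0) − (-5)(-5) = -25
A_4→A_1: (-5)(8) − (9)(0) = -40
Σ = -251
Area = |Σ|/2 = 125.5.
Hole:
Apply Gauss's area formula: 2A = Σ (x_i·y_{i+1} − x_{i+1}·y_i), indices taken mod 3.
Σ = (5) + (3) + (-6) = 2
Area = |Σ|/2 = 1.
Net area = 125.5 − 1 = 124.5.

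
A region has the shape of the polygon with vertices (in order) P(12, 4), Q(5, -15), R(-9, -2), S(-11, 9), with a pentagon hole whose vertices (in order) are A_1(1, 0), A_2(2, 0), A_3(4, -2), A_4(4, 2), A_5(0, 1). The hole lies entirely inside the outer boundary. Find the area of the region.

292.5

Outer boundary:
Apply the shoelace formula: 2A = Σ (x_i·y_{i+1} − x_{i+1}·y_i), indices taken mod 4.
Cross-terms: -200, -145, -103, -152  ⇒  Σ = -600
Area = |Σ|/2 = 300.
Hole:
Apply Gauss's area formula: 2A = Σ (x_i·y_{i+1} − x_{i+1}·y_i), indices taken mod 5.
Σ = (0) + (-4) + (16) + (4) + (-1) = 15
Area = |Σ|/2 = 7.5.
Net area = 300 − 7.5 = 292.5.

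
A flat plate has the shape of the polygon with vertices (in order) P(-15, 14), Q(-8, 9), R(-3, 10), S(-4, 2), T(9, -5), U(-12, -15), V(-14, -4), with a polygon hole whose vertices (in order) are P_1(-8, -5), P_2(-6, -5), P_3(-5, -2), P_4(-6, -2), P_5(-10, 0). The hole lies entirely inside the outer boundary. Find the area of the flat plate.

314

Outer boundary:
Cross-terms: -23, -53, 34, 2, -195, -162, -256  ⇒  Σ = -653
Area = |Σ|/2 = 326.5.
Hole:
Apply the shoelace formula: 2A = Σ (x_i·y_{i+1} − x_{i+1}·y_i), indices taken mod 5.
Cross-terms: 10, -13, -2, -20, 50  ⇒  Σ = 25
Area = |Σ|/2 = 12.5.
Net area = 326.5 − 12.5 = 314.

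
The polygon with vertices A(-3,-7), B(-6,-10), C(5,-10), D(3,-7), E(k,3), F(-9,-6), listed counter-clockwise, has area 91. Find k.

8

Write out the shoelace sum; only the two edges meeting at E involve k:
2·Area = [(3·3 − k·(-7)) + (k·(-6) − (-9)·3)] + 138
       = 1·k + 174 = 182
⇒ k = 8.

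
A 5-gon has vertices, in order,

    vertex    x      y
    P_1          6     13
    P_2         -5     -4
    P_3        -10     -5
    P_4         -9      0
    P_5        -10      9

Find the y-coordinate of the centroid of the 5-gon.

1012/213

Apply the surveyor's formula. First the cross-terms c_i = x_i·y_{i+1} − x_{i+1}·y_i:
  41, -15, -45, -81, -184  ⇒  2A = -284, A = -142.
Then Σ (y_i + y_{i+1})·c_i = -4048, so ȳ = -4048 / (6·(-142)) = 1012/213.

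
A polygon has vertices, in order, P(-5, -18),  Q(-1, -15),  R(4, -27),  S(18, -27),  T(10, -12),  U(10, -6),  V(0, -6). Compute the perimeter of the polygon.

78

|PQ| = √((4)² + (3)²) = √25 = 5
|QR| = √((5)² + (-12)²) = √169 = 13
|RS| = √((14)² + (0)²) = √196 = 14
|ST| = √((-8)² + (15)²) = √289 = 17
|TU| = √((0)² + (6)²) = √36 = 6
|UV| = √((-10)² + (0)²) = √100 = 10
|VP| = √((-5)² + (-12)²) = √169 = 13
Perimeter = 5 + 13 + 14 + 17 + 6 + 10 + 13 = 78.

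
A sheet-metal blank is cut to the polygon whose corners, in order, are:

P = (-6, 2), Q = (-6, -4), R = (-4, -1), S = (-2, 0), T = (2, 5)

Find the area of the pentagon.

Apply the surveyor's formula: 2A = Σ (x_i·y_{i+1} − x_{i+1}·y_i), indices taken mod 5.
Σ = (36) + (-10) + (-2) + (-10) + (34) = 48
Area = |Σ|/2 = 24.

24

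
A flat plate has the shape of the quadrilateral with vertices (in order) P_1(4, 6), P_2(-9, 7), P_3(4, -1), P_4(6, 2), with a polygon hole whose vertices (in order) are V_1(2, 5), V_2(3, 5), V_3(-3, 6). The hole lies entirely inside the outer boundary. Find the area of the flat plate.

52

Outer boundary:
Apply Gauss's area formula: 2A = Σ (x_i·y_{i+1} − x_{i+1}·y_i), indices taken mod 4.
Σ = (82) + (-19) + (14) + (28) = 105
Area = |Σ|/2 = 52.5.
Hole:
Apply the surveyor's formula: 2A = Σ (x_i·y_{i+1} − x_{i+1}·y_i), indices taken mod 3.
Cross-terms: -5, 33, -27  ⇒  Σ = 1
Area = |Σ|/2 = 0.5.
Net area = 52.5 − 0.5 = 52.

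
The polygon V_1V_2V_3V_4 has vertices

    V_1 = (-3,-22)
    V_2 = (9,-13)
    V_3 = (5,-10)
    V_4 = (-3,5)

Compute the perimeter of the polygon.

|V_1V_2| = √((12)² + (9)²) = √225 = 15
|V_2V_3| = √((-4)² + (3)²) = √25 = 5
|V_3V_4| = √((-8)² + (15)²) = √289 = 17
|V_4V_1| = √((0)² + (-27)²) = √729 = 27
Perimeter = 15 + 5 + 17 + 27 = 64.

64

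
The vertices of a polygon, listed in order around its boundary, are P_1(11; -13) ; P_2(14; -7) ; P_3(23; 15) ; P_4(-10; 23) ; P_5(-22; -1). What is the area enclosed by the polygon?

984

Σ = (105) + (371) + (679) + (516) + (297) = 1968
Area = |Σ|/2 = 984.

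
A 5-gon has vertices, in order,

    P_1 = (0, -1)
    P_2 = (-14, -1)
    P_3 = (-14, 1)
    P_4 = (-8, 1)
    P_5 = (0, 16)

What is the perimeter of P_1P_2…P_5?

|P_1P_2| = √((-14)² + (0)²) = √196 = 14
|P_2P_3| = √((0)² + (2)²) = √4 = 2
|P_3P_4| = √((6)² + (0)²) = √36 = 6
|P_4P_5| = √((8)² + (15)²) = √289 = 17
|P_5P_1| = √((0)² + (-17)²) = √289 = 17
Perimeter = 14 + 2 + 6 + 17 + 17 = 56.

56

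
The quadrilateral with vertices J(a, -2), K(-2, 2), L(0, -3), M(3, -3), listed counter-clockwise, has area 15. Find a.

5

Write out the shoelace sum; only the two edges meeting at J involve a:
2·Area = [(3·(-2) − a·(-3)) + (a·2 − (-2)·(-2))] + 15
       = 5·a + 5 = 30
⇒ a = 5.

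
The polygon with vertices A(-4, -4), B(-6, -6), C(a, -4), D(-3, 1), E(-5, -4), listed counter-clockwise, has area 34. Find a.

Write out the shoelace sum; only the two edges meeting at C involve a:
2·Area = [((-6)·(-4) − a·(-6)) + (a·1 − (-3)·(-4))] + 21
       = 7·a + 33 = 68
⇒ a = 5.

5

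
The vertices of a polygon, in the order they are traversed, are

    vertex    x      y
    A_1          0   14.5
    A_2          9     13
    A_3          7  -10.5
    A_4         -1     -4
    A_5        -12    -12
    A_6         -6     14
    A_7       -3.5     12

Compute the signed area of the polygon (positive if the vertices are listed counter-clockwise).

-352.125

Apply Gauss's area formula: 2A = Σ (x_i·y_{i+1} − x_{i+1}·y_i), indices taken mod 7.
A_1→A_2: (0)(13) − (9)(14.5) = -130.5
A_2→A_3: (9)(-10.5) − (7)(13) = -185.5
A_3→A_4: (7)(-4) − (-1)(-10.5) = -38.5
A_4→A_5: (-1)(-12) − (-12)(-4) = -36
A_5→A_6: (-12)(14) − (-6)(-12) = -240
A_6→A_7: (-6)(12) − (-3.5)(14) = -23
A_7→A_1: (-3.5)(14.5) − (0)(12) = -50.75
Σ = -704.25
Signed area = Σ/2 = -352.125 (negative ⇒ clockwise traversal).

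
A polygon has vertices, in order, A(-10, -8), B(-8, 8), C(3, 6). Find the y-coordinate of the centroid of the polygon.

2

Apply the shoelace formula. First the cross-terms c_i = x_i·y_{i+1} − x_{i+1}·y_i:
  -144, -72, 36  ⇒  2A = -180, A = -90.
Then Σ (y_i + y_{i+1})·c_i = -1080, so ȳ = -1080 / (6·(-90)) = 2.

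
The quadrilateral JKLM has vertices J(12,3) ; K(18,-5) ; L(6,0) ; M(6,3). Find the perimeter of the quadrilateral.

|JK| = √((6)² + (-8)²) = √100 = 10
|KL| = √((-12)² + (5)²) = √169 = 13
|LM| = √((0)² + (3)²) = √9 = 3
|MJ| = √((6)² + (0)²) = √36 = 6
Perimeter = 10 + 13 + 3 + 6 = 32.

32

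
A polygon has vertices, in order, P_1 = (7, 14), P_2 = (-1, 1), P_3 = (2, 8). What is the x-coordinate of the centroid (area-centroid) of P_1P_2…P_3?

8/3

Apply the surveyor's formula. First the cross-terms c_i = x_i·y_{i+1} − x_{i+1}·y_i:
  21, -10, -28  ⇒  2A = -17, A = -8.5.
Then Σ (x_i + x_{i+1})·c_i = -136, so x̄ = -136 / (6·(-8.5)) = 8/3.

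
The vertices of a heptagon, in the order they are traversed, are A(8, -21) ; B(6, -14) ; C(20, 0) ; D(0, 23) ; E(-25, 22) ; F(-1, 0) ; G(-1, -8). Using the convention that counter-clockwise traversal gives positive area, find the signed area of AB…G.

A→B: (8)(-14) − (6)(-21) = 14
B→C: (6)(0) − (20)(-14) = 280
C→D: (20)(23) − (0)(0) = 460
D→E: (0)(22) − (-25)(23) = 575
E→F: (-25)(0) − (-1)(22) = 22
F→G: (-1)(-8) − (-1)(0) = 8
G→A: (-1)(-21) − (8)(-8) = 85
Σ = 1444
Signed area = Σ/2 = 722 (positive ⇒ counter-clockwise traversal).

722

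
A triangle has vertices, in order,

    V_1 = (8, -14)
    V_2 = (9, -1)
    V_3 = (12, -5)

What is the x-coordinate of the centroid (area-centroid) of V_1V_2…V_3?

Apply the shoelace (surveyor's) formula. First the cross-terms c_i = x_i·y_{i+1} − x_{i+1}·y_i:
  118, -33, -128  ⇒  2A = -43, A = -21.5.
Then Σ (x_i + x_{i+1})·c_i = -1247, so x̄ = -1247 / (6·(-21.5)) = 29/3.

29/3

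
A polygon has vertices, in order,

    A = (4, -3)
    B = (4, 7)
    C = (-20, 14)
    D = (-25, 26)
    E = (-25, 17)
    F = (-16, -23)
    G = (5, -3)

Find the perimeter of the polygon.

|AB| = √((0)² + (10)²) = √100 = 10
|BC| = √((-24)² + (7)²) = √625 = 25
|CD| = √((-5)² + (12)²) = √169 = 13
|DE| = √((0)² + (-9)²) = √81 = 9
|EF| = √((9)² + (-40)²) = √1681 = 41
|FG| = √((21)² + (20)²) = √841 = 29
|GA| = √((-1)² + (0)²) = √1 = 1
Perimeter = 10 + 25 + 13 + 9 + 41 + 29 + 1 = 128.

128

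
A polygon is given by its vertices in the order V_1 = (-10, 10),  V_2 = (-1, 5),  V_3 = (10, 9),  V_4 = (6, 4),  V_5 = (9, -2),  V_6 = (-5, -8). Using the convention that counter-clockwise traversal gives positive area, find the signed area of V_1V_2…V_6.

Cross-terms: -40, -59, -14, -48, -82, -130  ⇒  Σ = -373
Signed area = Σ/2 = -186.5 (negative ⇒ clockwise traversal).

-186.5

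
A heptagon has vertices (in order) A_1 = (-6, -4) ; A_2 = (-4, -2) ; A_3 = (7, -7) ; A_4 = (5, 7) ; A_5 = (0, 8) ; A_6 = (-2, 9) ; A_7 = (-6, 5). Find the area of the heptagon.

Apply the surveyor's formula: 2A = Σ (x_i·y_{i+1} − x_{i+1}·y_i), indices taken mod 7.
A_1→A_2: (-6)(-2) − (-4)(-4) = -4
A_2→A_3: (-4)(-7) − (7)(-2) = 42
A_3→A_4: (7)(7) − (5)(-7) = 84
A_4→A_5: (5)(8) − (0)(7) = 40
A_5→A_6: (0)(9) − (-2)(8) = 16
A_6→A_7: (-2)(5) − (-6)(9) = 44
A_7→A_1: (-6)(-4) − (-6)(5) = 54
Σ = 276
Area = |Σ|/2 = 138.

138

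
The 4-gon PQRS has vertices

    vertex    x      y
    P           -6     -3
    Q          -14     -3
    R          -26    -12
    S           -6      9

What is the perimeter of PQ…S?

64

|PQ| = √((-8)² + (0)²) = √64 = 8
|QR| = √((-12)² + (-9)²) = √225 = 15
|RS| = √((20)² + (21)²) = √841 = 29
|SP| = √((0)² + (-12)²) = √144 = 12
Perimeter = 8 + 15 + 29 + 12 = 64.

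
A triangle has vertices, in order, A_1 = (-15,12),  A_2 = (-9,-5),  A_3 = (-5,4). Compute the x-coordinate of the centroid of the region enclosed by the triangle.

Apply the shoelace (surveyor's) formula. First the cross-terms c_i = x_i·y_{i+1} − x_{i+1}·y_i:
  183, -61, 0  ⇒  2A = 122, A = 61.
Then Σ (x_i + x_{i+1})·c_i = -3538, so x̄ = -3538 / (6·61) = -29/3.

-29/3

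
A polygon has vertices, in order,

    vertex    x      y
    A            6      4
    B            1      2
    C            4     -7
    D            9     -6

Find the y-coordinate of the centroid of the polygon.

-22/13

Apply Gauss's area formula. First the cross-terms c_i = x_i·y_{i+1} − x_{i+1}·y_i:
  8, -15, 39, 72  ⇒  2A = 104, A = 52.
Then Σ (y_i + y_{i+1})·c_i = -528, so ȳ = -528 / (6·52) = -22/13.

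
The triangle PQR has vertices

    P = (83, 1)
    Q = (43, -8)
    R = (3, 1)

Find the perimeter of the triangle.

|PQ| = √((-40)² + (-9)²) = √1681 = 41
|QR| = √((-40)² + (9)²) = √1681 = 41
|RP| = √((80)² + (0)²) = √6400 = 80
Perimeter = 41 + 41 + 80 = 162.

162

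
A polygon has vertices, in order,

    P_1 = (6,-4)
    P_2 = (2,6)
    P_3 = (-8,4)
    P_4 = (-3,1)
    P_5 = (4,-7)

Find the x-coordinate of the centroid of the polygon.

Apply Gauss's area formula. First the cross-terms c_i = x_i·y_{i+1} − x_{i+1}·y_i:
  44, 56, 4, 17, 26  ⇒  2A = 147, A = 73.5.
Then Σ (x_i + x_{i+1})·c_i = 249, so x̄ = 249 / (6·73.5) = 83/147.

83/147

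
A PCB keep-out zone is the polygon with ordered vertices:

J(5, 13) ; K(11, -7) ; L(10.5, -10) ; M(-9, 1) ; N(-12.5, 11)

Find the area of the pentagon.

Σ = (-178) + (-36.5) + (-79.5) + (-86.5) + (-217.5) = -598
Area = |Σ|/2 = 299.

299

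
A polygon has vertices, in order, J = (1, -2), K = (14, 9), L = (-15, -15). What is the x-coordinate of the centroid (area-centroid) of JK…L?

0

Apply the surveyor's formula. First the cross-terms c_i = x_i·y_{i+1} − x_{i+1}·y_i:
  37, -75, 45  ⇒  2A = 7, A = 3.5.
Then Σ (x_i + x_{i+1})·c_i = 0, so x̄ = 0 / (6·3.5) = 0.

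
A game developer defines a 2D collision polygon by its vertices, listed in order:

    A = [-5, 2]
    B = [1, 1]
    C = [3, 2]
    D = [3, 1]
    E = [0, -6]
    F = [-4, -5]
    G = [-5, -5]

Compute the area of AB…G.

46.5

Cross-terms: -7, -1, -3, -18, -24, -5, -35  ⇒  Σ = -93
Area = |Σ|/2 = 46.5.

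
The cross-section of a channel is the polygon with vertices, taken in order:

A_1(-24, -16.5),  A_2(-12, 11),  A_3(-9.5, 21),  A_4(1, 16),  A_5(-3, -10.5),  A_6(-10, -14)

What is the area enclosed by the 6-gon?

Apply Gauss's area formula: 2A = Σ (x_i·y_{i+1} − x_{i+1}·y_i), indices taken mod 6.
Σ = (-462) + (-147.5) + (-173) + (37.5) + (-63) + (-171) = -979
Area = |Σ|/2 = 489.5.

489.5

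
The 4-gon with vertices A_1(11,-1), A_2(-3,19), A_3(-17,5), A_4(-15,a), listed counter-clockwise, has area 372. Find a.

-5

Write out the shoelace sum; only the two edges meeting at A_4 involve a:
2·Area = [((-17)·a − (-15)·5) + ((-15)·(-1) − 11·a)] + 514
       = -28·a + 604 = 744
⇒ a = -5.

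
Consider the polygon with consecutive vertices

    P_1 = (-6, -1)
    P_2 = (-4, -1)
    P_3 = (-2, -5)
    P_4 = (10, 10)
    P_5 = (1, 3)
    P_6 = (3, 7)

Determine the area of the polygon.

Apply Gauss's area formula: 2A = Σ (x_i·y_{i+1} − x_{i+1}·y_i), indices taken mod 6.
Σ = (2) + (18) + (30) + (20) + (-2) + (39) = 107
Area = |Σ|/2 = 53.5.

53.5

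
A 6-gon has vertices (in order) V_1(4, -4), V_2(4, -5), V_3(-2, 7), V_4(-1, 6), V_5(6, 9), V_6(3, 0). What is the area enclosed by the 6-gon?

Σ = (-4) + (18) + (-5) + (-45) + (-27) + (-12) = -75
Area = |Σ|/2 = 37.5.

37.5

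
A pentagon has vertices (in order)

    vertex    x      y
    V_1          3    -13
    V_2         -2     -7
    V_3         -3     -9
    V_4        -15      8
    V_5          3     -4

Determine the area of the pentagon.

Apply the shoelace formula: 2A = Σ (x_i·y_{i+1} − x_{i+1}·y_i), indices taken mod 5.
V_1→V_2: (3)(-7) − (-2)(-13) = -47
V_2→V_3: (-2)(-9) − (-3)(-7) = -3
V_3→V_4: (-3)(8) − (-15)(-9) = -159
V_4→V_5: (-15)(-4) − (3)(8) = 36
V_5→V_1: (3)(-13) − (3)(-4) = -27
Σ = -200
Area = |Σ|/2 = 100.

100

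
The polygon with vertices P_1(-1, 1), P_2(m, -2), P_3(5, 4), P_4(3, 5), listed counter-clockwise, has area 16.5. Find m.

0

Write out the shoelace sum; only the two edges meeting at P_2 involve m:
2·Area = [((-1)·(-2) − m·1) + (m·4 − 5·(-2))] + 21
       = 3·m + 33 = 33
⇒ m = 0.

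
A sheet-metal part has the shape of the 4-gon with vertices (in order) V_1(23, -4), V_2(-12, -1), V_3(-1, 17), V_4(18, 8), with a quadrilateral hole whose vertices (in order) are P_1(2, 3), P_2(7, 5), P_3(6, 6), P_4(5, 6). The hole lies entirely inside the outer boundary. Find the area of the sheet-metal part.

Outer boundary:
Σ = (-71) + (-205) + (-314) + (-256) = -846
Area = |Σ|/2 = 423.
Hole:
Apply Gauss's area formula: 2A = Σ (x_i·y_{i+1} − x_{i+1}·y_i), indices taken mod 4.
Cross-terms: -11, 12, 6, 3  ⇒  Σ = 10
Area = |Σ|/2 = 5.
Net area = 423 − 5 = 418.

418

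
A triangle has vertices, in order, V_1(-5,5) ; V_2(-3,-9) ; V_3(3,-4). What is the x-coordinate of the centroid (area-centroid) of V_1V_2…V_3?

Apply the shoelace (surveyor's) formula. First the cross-terms c_i = x_i·y_{i+1} − x_{i+1}·y_i:
  60, 39, -5  ⇒  2A = 94, A = 47.
Then Σ (x_i + x_{i+1})·c_i = -470, so x̄ = -470 / (6·47) = -5/3.

-5/3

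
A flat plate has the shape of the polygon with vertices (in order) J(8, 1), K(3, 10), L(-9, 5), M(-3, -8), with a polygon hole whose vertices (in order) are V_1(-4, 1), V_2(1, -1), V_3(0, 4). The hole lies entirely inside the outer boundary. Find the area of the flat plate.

Outer boundary:
Cross-terms: 77, 105, 87, 61  ⇒  Σ = 330
Area = |Σ|/2 = 165.
Hole:
Apply Gauss's area formula: 2A = Σ (x_i·y_{i+1} − x_{i+1}·y_i), indices taken mod 3.
V_1→V_2: (-4)(-1) − (1)(1) = 3
V_2→V_3: (1)(4) − (0)(-1) = 4
V_3→V_1: (0)(1) − (-4)(4) = 16
Σ = 23
Area = |Σ|/2 = 11.5.
Net area = 165 − 11.5 = 153.5.

153.5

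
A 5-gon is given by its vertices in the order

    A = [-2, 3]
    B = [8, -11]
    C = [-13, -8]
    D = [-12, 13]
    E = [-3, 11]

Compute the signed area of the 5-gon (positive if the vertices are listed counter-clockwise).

Σ = (-2) + (-207) + (-265) + (-93) + (13) = -554
Signed area = Σ/2 = -277 (negative ⇒ clockwise traversal).

-277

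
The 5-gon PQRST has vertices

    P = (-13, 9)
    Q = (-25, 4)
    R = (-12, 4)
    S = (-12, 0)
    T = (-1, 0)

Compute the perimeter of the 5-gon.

56

|PQ| = √((-12)² + (-5)²) = √169 = 13
|QR| = √((13)² + (0)²) = √169 = 13
|RS| = √((0)² + (-4)²) = √16 = 4
|ST| = √((11)² + (0)²) = √121 = 11
|TP| = √((-12)² + (9)²) = √225 = 15
Perimeter = 13 + 13 + 4 + 11 + 15 = 56.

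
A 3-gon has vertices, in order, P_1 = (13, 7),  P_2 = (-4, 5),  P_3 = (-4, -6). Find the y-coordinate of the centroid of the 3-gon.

2

Apply the surveyor's formula. First the cross-terms c_i = x_i·y_{i+1} − x_{i+1}·y_i:
  93, 44, 50  ⇒  2A = 187, A = 93.5.
Then Σ (y_i + y_{i+1})·c_i = 1122, so ȳ = 1122 / (6·93.5) = 2.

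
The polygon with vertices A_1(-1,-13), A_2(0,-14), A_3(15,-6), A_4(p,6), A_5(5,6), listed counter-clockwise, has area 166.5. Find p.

The doubled signed area Σ (x_i y_{i+1} − x_{i+1} y_i) is linear in p.
With p=0 it equals 225; the coefficient of p is 12 (from the two edges through A_4).
So 12·p + 225 = 2·166.5 = 333 ⇒ p = 9.

9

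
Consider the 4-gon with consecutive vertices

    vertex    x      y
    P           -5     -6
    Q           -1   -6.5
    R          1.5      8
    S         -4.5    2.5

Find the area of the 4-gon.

53.75

Cross-terms: 26.5, 1.75, 39.75, 39.5  ⇒  Σ = 107.5
Area = |Σ|/2 = 53.75.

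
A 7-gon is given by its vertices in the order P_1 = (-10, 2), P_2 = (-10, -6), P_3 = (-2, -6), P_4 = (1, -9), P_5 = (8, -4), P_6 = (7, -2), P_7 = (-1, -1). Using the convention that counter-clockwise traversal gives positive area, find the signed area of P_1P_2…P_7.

105.5

Σ = (80) + (48) + (24) + (68) + (12) + (-9) + (-12) = 211
Signed area = Σ/2 = 105.5 (positive ⇒ counter-clockwise traversal).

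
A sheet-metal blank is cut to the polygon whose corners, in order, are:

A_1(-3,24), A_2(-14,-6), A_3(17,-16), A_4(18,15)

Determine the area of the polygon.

850

Apply the surveyor's formula: 2A = Σ (x_i·y_{i+1} − x_{i+1}·y_i), indices taken mod 4.
Σ = (354) + (326) + (543) + (477) = 1700
Area = |Σ|/2 = 850.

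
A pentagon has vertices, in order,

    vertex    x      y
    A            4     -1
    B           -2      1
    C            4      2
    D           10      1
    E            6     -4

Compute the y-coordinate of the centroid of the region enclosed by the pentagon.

-8/87

Apply the surveyor's formula. First the cross-terms c_i = x_i·y_{i+1} − x_{i+1}·y_i:
  2, -8, -16, -46, 10  ⇒  2A = -58, A = -29.
Then Σ (y_i + y_{i+1})·c_i = 16, so ȳ = 16 / (6·(-29)) = -8/87.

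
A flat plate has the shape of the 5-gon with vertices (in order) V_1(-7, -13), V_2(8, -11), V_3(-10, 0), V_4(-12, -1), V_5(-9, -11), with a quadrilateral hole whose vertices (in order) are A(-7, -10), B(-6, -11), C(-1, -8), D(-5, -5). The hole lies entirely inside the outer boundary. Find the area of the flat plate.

Outer boundary:
Apply the surveyor's formula: 2A = Σ (x_i·y_{i+1} − x_{i+1}·y_i), indices taken mod 5.
Cross-terms: 181, -110, 10, 123, 40  ⇒  Σ = 244
Area = |Σ|/2 = 122.
Hole:
Apply the shoelace formula: 2A = Σ (x_i·y_{i+1} − x_{i+1}·y_i), indices taken mod 4.
Cross-terms: 17, 37, -35, 15  ⇒  Σ = 34
Area = |Σ|/2 = 17.
Net area = 122 − 17 = 105.

105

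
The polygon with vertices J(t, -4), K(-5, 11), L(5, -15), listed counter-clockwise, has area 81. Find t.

The doubled signed area Σ (x_i y_{i+1} − x_{i+1} y_i) is linear in t.
With t=0 it equals -20; the coefficient of t is 26 (from the two edges through J).
So 26·t + -20 = 2·81 = 162 ⇒ t = 7.

7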